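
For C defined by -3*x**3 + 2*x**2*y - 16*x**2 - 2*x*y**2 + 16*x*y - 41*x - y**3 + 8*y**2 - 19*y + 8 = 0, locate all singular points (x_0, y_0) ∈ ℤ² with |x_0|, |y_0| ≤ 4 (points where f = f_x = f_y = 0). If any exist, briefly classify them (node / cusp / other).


Singular points: {(-1, 3)}; classification: node.

Compute partial derivatives:
  f_x = -9*x**2 + 4*x*y - 32*x - 2*y**2 + 16*y - 41.
  f_y = 2*x**2 - 4*x*y + 16*x - 3*y**2 + 16*y - 19.
Scan x_0 ∈ {−4, ..., 4}. For each x_0, f_y(x_0, y) is a polynomial in y; find its integer roots y ∈ {−4, ..., 4}, then test f_x and f at those candidates.
  x = -4: f_y(-4, y) = -3*y**2 + 32*y - 51; no integer root y with |y| ≤ 4.
  x = -3: f_y(-3, y) = -3*y**2 + 28*y - 49; no integer root y with |y| ≤ 4.
  x = -2: f_y(-2, y) = -3*y**2 + 24*y - 43; no integer root y with |y| ≤ 4.
  x = -1: f_y(-1, y) = -3*y**2 + 20*y - 33; vanishes at y ∈ {3}. (-1, 3): f_x = 0, f = 0 — SINGULAR.
  x = 0: f_y(0, y) = -3*y**2 + 16*y - 19; no integer root y with |y| ≤ 4.
  x = 1: f_y(1, y) = -3*y**2 + 12*y - 1; no integer root y with |y| ≤ 4.
  x = 2: f_y(2, y) = -3*y**2 + 8*y + 21; no integer root y with |y| ≤ 4.
  x = 3: f_y(3, y) = -3*y**2 + 4*y + 47; no integer root y with |y| ≤ 4.
  x = 4: f_y(4, y) = 77 - 3*y**2; no integer root y with |y| ≤ 4.
Only singular point on the grid: (-1, 3).
Classify: substitute x = -1 + u, y = 3 + v and expand: f = -3*u**3 + 2*u**2*v - u**2 - 2*u*v**2 - v**3 + v**2.
No constant or linear terms (consistent with a singular point). Quadratic part: -u**2 + v**2. Cubic part: -3*u**3 + 2*u**2*v - 2*u*v**2 - v**3.
The quadratic part v**2 - u**2 = (v − u)(v + u) splits into two distinct linear factors, so there are two distinct tangent lines y − 3 = ±(x − -1) — this is a node (ordinary double point).
Classification: node.


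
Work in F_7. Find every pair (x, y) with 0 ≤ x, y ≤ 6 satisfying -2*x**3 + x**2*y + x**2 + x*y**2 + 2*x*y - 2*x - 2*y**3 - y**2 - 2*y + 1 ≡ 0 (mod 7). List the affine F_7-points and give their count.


Affine F_7-points: {(1, 4), (2, 3), (2, 5), (4, 0), (5, 2)}; count = 5.

For each of the 49 pairs (x, y) ∈ F_7², evaluate f(x, y) mod 7. Record the zeros.
  x = 0: [0↦1, 1↦3, 2↦5, 3↦2, 4↦3, 5↦3, 6↦4]  zeros at y ∈ ∅
  x = 1: [0↦5, 1↦4, 2↦5, 3↦3, 4↦0, 5↦5, 6↦6]  zeros at y ∈ {4}
  x = 2: [0↦6, 1↦4, 2↦6, 3↦0, 4↦2, 5↦0, 6↦3]  zeros at y ∈ {3, 5}
  x = 3: [0↦6, 1↦5, 2↦3, 3↦2, 4↦4, 5↦4, 6↦4]  zeros at y ∈ ∅
  x = 4: [0↦0, 1↦2, 2↦5, 3↦4, 4↦1, 5↦5, 6↦4]  zeros at y ∈ {0}
  x = 5: [0↦4, 1↦4, 2↦0, 3↦1, 4↦2, 5↦5, 6↦5]  zeros at y ∈ {2}
  x = 6: [0↦6, 1↦6, 2↦4, 3↦2, 4↦2, 5↦6, 6↦2]  zeros at y ∈ ∅
Collecting zeros: affine points = {(1, 4), (2, 3), (2, 5), (4, 0), (5, 2)}.
Total count |C(F_7)_aff| = 5.


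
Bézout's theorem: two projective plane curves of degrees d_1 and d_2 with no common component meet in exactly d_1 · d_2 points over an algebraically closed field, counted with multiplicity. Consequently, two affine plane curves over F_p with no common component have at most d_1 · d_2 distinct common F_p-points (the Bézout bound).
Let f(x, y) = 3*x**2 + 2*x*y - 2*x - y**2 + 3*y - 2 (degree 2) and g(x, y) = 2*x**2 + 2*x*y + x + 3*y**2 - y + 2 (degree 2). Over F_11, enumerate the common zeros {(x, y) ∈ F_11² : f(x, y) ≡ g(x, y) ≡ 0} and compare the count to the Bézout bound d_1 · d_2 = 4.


Common zeros: ∅; count = 0; Bézout bound = 4.

deg(f) = 2, deg(g) = 2, so Bézout bound = 4.
Scan x ∈ F_11. For each x, list the y ∈ F_11 with f(x, y) ≡ 0 and those with g(x, y) ≡ 0 (mod 11); the common zeros in that column are the intersection.
  x = 0: f ≡ 0 at y ∈ {1, 2}; g ≡ 0 at y ∈ ∅; common: ∅.
  x = 1: f ≡ 0 at y ∈ ∅; g ≡ 0 at y ∈ ∅; common: ∅.
  x = 2: f ≡ 0 at y ∈ ∅; g ≡ 0 at y ∈ ∅; common: ∅.
  x = 3: f ≡ 0 at y ∈ {2, 7}; g ≡ 0 at y ∈ ∅; common: ∅.
  x = 4: f ≡ 0 at y ∈ {4, 7}; g ≡ 0 at y ∈ {8}; common: ∅.
  x = 5: f ≡ 0 at y ∈ {4, 9}; g ≡ 0 at y ∈ ∅; common: ∅.
  x = 6: f ≡ 0 at y ∈ ∅; g ≡ 0 at y ∈ ∅; common: ∅.
  x = 7: f ≡ 0 at y ∈ ∅; g ≡ 0 at y ∈ ∅; common: ∅.
  x = 8: f ≡ 0 at y ∈ {9, 10}; g ≡ 0 at y ∈ ∅; common: ∅.
  x = 9: f ≡ 0 at y ∈ ∅; g ≡ 0 at y ∈ ∅; common: ∅.
  x = 10: f ≡ 0 at y ∈ ∅; g ≡ 0 at y ∈ ∅; common: ∅.
Collecting: common zeros = ∅, so the count is 0.
Comparison with the Bézout bound: 0 ≤ 4 = deg(f)·deg(g), as expected for curves with no common component (the affine F_11-count falls short of the bound because intersections may lie at infinity, over extension fields, or carry multiplicity).


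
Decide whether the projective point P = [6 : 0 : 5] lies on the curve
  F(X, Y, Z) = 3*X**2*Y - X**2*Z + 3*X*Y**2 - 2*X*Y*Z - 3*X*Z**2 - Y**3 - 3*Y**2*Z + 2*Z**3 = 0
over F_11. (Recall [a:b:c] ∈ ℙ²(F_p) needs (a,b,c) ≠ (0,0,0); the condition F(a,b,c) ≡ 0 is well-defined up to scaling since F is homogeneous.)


F(6,0,5) ≡ 5 (mod 11); P is NOT on the curve.

Evaluate F(6, 0, 5) term-by-term (mod 11).
  3*X**2*Y ↦ 3·36·0·1 = 0
  -X**2*Z ↦ -1·36·1·5 = -180
  3*X*Y**2 ↦ 3·6·0·1 = 0
  -2*X*Y*Z ↦ -2·6·0·5 = 0
  -3*X*Z**2 ↦ -3·6·1·25 = -450
  -Y**3 ↦ -1·1·0·1 = 0
  -3*Y**2*Z ↦ -3·1·0·5 = 0
  2*Z**3 ↦ 2·1·1·125 = 250
Sum: F(6, 0, 5) = (0) + (-180) + (0) + (0) + (-450) + (0) + (0) + (250) = -380.
Reducing mod 11: -380 ≡ 5 (mod 11).
Since F(a, b, c) ≡ 5 ≠ 0 (mod 11), P does NOT lie on the curve.


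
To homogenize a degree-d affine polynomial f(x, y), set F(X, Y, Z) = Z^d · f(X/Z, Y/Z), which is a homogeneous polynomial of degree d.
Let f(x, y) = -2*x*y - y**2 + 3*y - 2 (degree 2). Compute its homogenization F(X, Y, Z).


F(X, Y, Z) = -2*X*Y - Y**2 + 3*Y*Z - 2*Z**2

deg(f) = 2.
Substitute x = X/Z, y = Y/Z into f, then multiply by Z^2.
  monomial -2·x^1·y^1 ↦ -2·X^1·Y^1·Z^0.
  monomial -1·x^0·y^2 ↦ -1·X^0·Y^2·Z^0.
  monomial 3·x^0·y^1 ↦ 3·X^0·Y^1·Z^1.
  monomial -2·x^0·y^0 ↦ -2·X^0·Y^0·Z^2.
Collecting: F(X, Y, Z) = -2*X*Y - Y**2 + 3*Y*Z - 2*Z**2.


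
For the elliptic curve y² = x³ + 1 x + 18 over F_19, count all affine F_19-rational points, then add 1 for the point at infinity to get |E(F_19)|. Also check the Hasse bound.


Affine points = {(1, 1), (1, 18), (2, 3), (2, 16), (7, 8), (7, 11), (8, 5), (8, 14), (11, 7), (11, 12), (13, 9), (13, 10), (15, 8), (15, 11), (16, 8), (16, 11), (18, 4), (18, 15)}; affine count = 18; |E(F_19)| = 19.

Discriminant check: Δ ∝ 4a³ + 27b² = 4·1³ + 27·18² = 4·1 + 27·324 ≡ 12 (mod 19). Nonzero ⇒ E is nonsingular.
For each x ∈ F_19, compute rhs = x³ + 1·x + 18 mod 19, then count y ∈ F_19 with y² ≡ rhs.
  x = 0: rhs = 18, matching y values: none (0 points).
  x = 1: rhs = 1, matching y values: 1, 18 (2 points).
  x = 2: rhs = 9, matching y values: 3, 16 (2 points).
  x = 3: rhs = 10, matching y values: none (0 points).
  x = 4: rhs = 10, matching y values: none (0 points).
  x = 5: rhs = 15, matching y values: none (0 points).
  x = 6: rhs = 12, matching y values: none (0 points).
  x = 7: rhs = 7, matching y values: 8, 11 (2 points).
  x = 8: rhs = 6, matching y values: 5, 14 (2 points).
  x = 9: rhs = 15, matching y values: none (0 points).
  x = 10: rhs = 2, matching y values: none (0 points).
  x = 11: rhs = 11, matching y values: 7, 12 (2 points).
  x = 12: rhs = 10, matching y values: none (0 points).
  x = 13: rhs = 5, matching y values: 9, 10 (2 points).
  x = 14: rhs = 2, matching y values: none (0 points).
  x = 15: rhs = 7, matching y values: 8, 11 (2 points).
  x = 16: rhs = 7, matching y values: 8, 11 (2 points).
  x = 17: rhs = 8, matching y values: none (0 points).
  x = 18: rhs = 16, matching y values: 4, 15 (2 points).
Total affine count: 18.
Full point count |E(F_19)| = 18 + 1 = 19.
Hasse bound: |19 − (19+1)| = |-1| = 1 ≤ 2√19 ≈ 8.7178 ✓.


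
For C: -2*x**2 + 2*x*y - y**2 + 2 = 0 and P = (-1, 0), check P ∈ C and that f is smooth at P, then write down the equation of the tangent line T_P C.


Tangent line at P: 4*x - 2*y + 4 = 0.

Step 1: f(-1, 0) = 0, so P lies on C.
Step 2: partial derivatives
  f_x(x, y) = -4*x + 2*y, f_y(x, y) = 2*x - 2*y.
  f_x(P) = 4, f_y(P) = -2 (gradient nonzero, so P is smooth).
Step 3: tangent line at P: 4·(x − -1) + -2·(y − 0) = 0.
Expanding: 4*x - 2*y + 4 = 0.


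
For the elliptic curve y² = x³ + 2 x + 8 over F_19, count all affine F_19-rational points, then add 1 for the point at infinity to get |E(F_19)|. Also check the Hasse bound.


Affine points = {(1, 7), (1, 12), (2, 1), (2, 18), (4, 2), (4, 17), (7, 2), (7, 17), (8, 2), (8, 17), (14, 5), (14, 14), (18, 9), (18, 10)}; affine count = 14; |E(F_19)| = 15.

Discriminant check: Δ ∝ 4a³ + 27b² = 4·2³ + 27·8² = 4·8 + 27·64 ≡ 12 (mod 19). Nonzero ⇒ E is nonsingular.
For each x ∈ F_19, compute rhs = x³ + 2·x + 8 mod 19, then count y ∈ F_19 with y² ≡ rhs.
  x = 0: rhs = 8, matching y values: none (0 points).
  x = 1: rhs = 11, matching y values: 7, 12 (2 points).
  x = 2: rhs = 1, matching y values: 1, 18 (2 points).
  x = 3: rhs = 3, matching y values: none (0 points).
  x = 4: rhs = 4, matching y values: 2, 17 (2 points).
  x = 5: rhs = 10, matching y values: none (0 points).
  x = 6: rhs = 8, matching y values: none (0 points).
  x = 7: rhs = 4, matching y values: 2, 17 (2 points).
  x = 8: rhs = 4, matching y values: 2, 17 (2 points).
  x = 9: rhs = 14, matching y values: none (0 points).
  x = 10: rhs = 2, matching y values: none (0 points).
  x = 11: rhs = 12, matching y values: none (0 points).
  x = 12: rhs = 12, matching y values: none (0 points).
  x = 13: rhs = 8, matching y values: none (0 points).
  x = 14: rhs = 6, matching y values: 5, 14 (2 points).
  x = 15: rhs = 12, matching y values: none (0 points).
  x = 16: rhs = 13, matching y values: none (0 points).
  x = 17: rhs = 15, matching y values: none (0 points).
  x = 18: rhs = 5, matching y values: 9, 10 (2 points).
Total affine count: 14.
Full point count |E(F_19)| = 14 + 1 = 15.
Hasse bound: |15 − (19+1)| = |-5| = 5 ≤ 2√19 ≈ 8.7178 ✓.


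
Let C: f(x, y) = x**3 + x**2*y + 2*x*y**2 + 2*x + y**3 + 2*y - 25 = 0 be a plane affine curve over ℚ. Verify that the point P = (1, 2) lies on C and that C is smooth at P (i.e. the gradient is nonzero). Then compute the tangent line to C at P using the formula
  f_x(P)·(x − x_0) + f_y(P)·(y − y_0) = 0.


Tangent line at P: 17*x + 23*y - 63 = 0.

Step 1: f(1, 2) = 0, so P lies on C.
Step 2: partial derivatives
  f_x(x, y) = 3*x**2 + 2*x*y + 2*y**2 + 2, f_y(x, y) = x**2 + 4*x*y + 3*y**2 + 2.
  f_x(P) = 17, f_y(P) = 23 (gradient nonzero, so P is smooth).
Step 3: tangent line at P: 17·(x − 1) + 23·(y − 2) = 0.
Expanding: 17*x + 23*y - 63 = 0.


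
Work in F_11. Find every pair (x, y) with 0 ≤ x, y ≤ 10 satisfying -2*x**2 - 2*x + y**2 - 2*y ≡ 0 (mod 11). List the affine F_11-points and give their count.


Affine F_11-points: {(0, 0), (0, 2), (1, 5), (1, 8), (3, 6), (3, 7), (7, 6), (7, 7), (9, 5), (9, 8), (10, 0), (10, 2)}; count = 12.

For each of the 121 pairs (x, y) ∈ F_11², evaluate f(x, y) mod 11. Record the zeros.
  x = 0: [0↦0, 1↦10, 2↦0, 3↦3, 4↦8, 5↦4, 6↦2, 7↦2, 8↦4, 9↦8, 10↦3]  zeros at y ∈ {0, 2}
  x = 1: [0↦7, 1↦6, 2↦7, 3↦10, 4↦4, 5↦0, 6↦9, 7↦9, 8↦0, 9↦4, 10↦10]  zeros at y ∈ {5, 8}
  x = 2: [0↦10, 1↦9, 2↦10, 3↦2, 4↦7, 5↦3, 6↦1, 7↦1, 8↦3, 9↦7, 10↦2]  zeros at y ∈ ∅
  x = 3: [0↦9, 1↦8, 2↦9, 3↦1, 4↦6, 5↦2, 6↦0, 7↦0, 8↦2, 9↦6, 10↦1]  zeros at y ∈ {6, 7}
  x = 4: [0↦4, 1↦3, 2↦4, 3↦7, 4↦1, 5↦8, 6↦6, 7↦6, 8↦8, 9↦1, 10↦7]  zeros at y ∈ ∅
  x = 5: [0↦6, 1↦5, 2↦6, 3↦9, 4↦3, 5↦10, 6↦8, 7↦8, 8↦10, 9↦3, 10↦9]  zeros at y ∈ ∅
  x = 6: [0↦4, 1↦3, 2↦4, 3↦7, 4↦1, 5↦8, 6↦6, 7↦6, 8↦8, 9↦1, 10↦7]  zeros at y ∈ ∅
  x = 7: [0↦9, 1↦8, 2↦9, 3↦1, 4↦6, 5↦2, 6↦0, 7↦0, 8↦2, 9↦6, 10↦1]  zeros at y ∈ {6, 7}
  x = 8: [0↦10, 1↦9, 2↦10, 3↦2, 4↦7, 5↦3, 6↦1, 7↦1, 8↦3, 9↦7, 10↦2]  zeros at y ∈ ∅
  x = 9: [0↦7, 1↦6, 2↦7, 3↦10, 4↦4, 5↦0, 6↦9, 7↦9, 8↦0, 9↦4, 10↦10]  zeros at y ∈ {5, 8}
  x = 10: [0↦0, 1↦10, 2↦0, 3↦3, 4↦8, 5↦4, 6↦2, 7↦2, 8↦4, 9↦8, 10↦3]  zeros at y ∈ {0, 2}
Collecting zeros: affine points = {(0, 0), (0, 2), (1, 5), (1, 8), (3, 6), (3, 7), (7, 6), (7, 7), (9, 5), (9, 8), (10, 0), (10, 2)}.
Total count |C(F_11)_aff| = 12.


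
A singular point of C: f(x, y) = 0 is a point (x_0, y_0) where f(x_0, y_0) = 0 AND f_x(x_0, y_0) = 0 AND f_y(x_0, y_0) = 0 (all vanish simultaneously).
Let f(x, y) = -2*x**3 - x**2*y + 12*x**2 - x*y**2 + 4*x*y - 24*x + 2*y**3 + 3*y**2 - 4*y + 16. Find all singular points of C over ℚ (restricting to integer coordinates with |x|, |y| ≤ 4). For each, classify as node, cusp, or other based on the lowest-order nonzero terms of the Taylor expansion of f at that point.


Singular points: {(2, 0)}; classification: cusp.

Compute partial derivatives:
  f_x = -6*x**2 - 2*x*y + 24*x - y**2 + 4*y - 24.
  f_y = -x**2 - 2*x*y + 4*x + 6*y**2 + 6*y - 4.
Scan x_0 ∈ {−4, ..., 4}. For each x_0, f_y(x_0, y) is a polynomial in y; find its integer roots y ∈ {−4, ..., 4}, then test f_x and f at those candidates.
  x = -4: f_y(-4, y) = 6*y**2 + 14*y - 36; no integer root y with |y| ≤ 4.
  x = -3: f_y(-3, y) = 6*y**2 + 12*y - 25; no integer root y with |y| ≤ 4.
  x = -2: f_y(-2, y) = 6*y**2 + 10*y - 16; vanishes at y ∈ {1}. (-2, 1): f_x = -89 ≠ 0.
  x = -1: f_y(-1, y) = 6*y**2 + 8*y - 9; no integer root y with |y| ≤ 4.
  x = 0: f_y(0, y) = 6*y**2 + 6*y - 4; no integer root y with |y| ≤ 4.
  x = 1: f_y(1, y) = 6*y**2 + 4*y - 1; no integer root y with |y| ≤ 4.
  x = 2: f_y(2, y) = 6*y**2 + 2*y; vanishes at y ∈ {0}. (2, 0): f_x = 0, f = 0 — SINGULAR.
  x = 3: f_y(3, y) = 6*y**2 - 1; no integer root y with |y| ≤ 4.
  x = 4: f_y(4, y) = 6*y**2 - 2*y - 4; vanishes at y ∈ {1}. (4, 1): f_x = -29 ≠ 0.
Only singular point on the grid: (2, 0).
Classify: substitute x = 2 + u, y = 0 + v and expand: f = -2*u**3 - u**2*v - u*v**2 + 2*v**3 + v**2.
No constant or linear terms (consistent with a singular point). Quadratic part: v**2. Cubic part: -2*u**3 - u**2*v - u*v**2 + 2*v**3.
The quadratic part v**2 is a perfect square, so there is a single (double) tangent line v = 0, i.e. y = 0. Restricting the cubic part to that line (v = 0) leaves -2*u**3 ≠ 0, so f is not divisible by v and the branch is v² ≈ 2*u**3 to lowest order — this is a cusp.
Classification: cusp.


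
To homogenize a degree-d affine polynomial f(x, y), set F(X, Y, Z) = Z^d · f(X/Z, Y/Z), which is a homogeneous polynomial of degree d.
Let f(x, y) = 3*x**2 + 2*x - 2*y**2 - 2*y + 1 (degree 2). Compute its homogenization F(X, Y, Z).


F(X, Y, Z) = 3*X**2 + 2*X*Z - 2*Y**2 - 2*Y*Z + Z**2

deg(f) = 2.
Substitute x = X/Z, y = Y/Z into f, then multiply by Z^2.
  monomial 3·x^2·y^0 ↦ 3·X^2·Y^0·Z^0.
  monomial 2·x^1·y^0 ↦ 2·X^1·Y^0·Z^1.
  monomial -2·x^0·y^2 ↦ -2·X^0·Y^2·Z^0.
  monomial -2·x^0·y^1 ↦ -2·X^0·Y^1·Z^1.
  monomial 1·x^0·y^0 ↦ 1·X^0·Y^0·Z^2.
Collecting: F(X, Y, Z) = 3*X**2 + 2*X*Z - 2*Y**2 - 2*Y*Z + Z**2.


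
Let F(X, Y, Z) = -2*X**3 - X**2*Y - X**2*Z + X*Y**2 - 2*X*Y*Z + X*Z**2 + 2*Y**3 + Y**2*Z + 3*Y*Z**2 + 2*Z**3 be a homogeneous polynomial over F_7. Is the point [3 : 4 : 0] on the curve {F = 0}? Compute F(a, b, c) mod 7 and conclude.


F(3,4,0) ≡ 2 (mod 7); P is NOT on the curve.

Evaluate F(3, 4, 0) term-by-term (mod 7).
  -2*X**3 ↦ -2·27·1·1 = -54
  -X**2*Y ↦ -1·9·4·1 = -36
  -X**2*Z ↦ -1·9·1·0 = 0
  X*Y**2 ↦ 1·3·16·1 = 48
  -2*X*Y*Z ↦ -2·3·4·0 = 0
  X*Z**2 ↦ 1·3·1·0 = 0
  2*Y**3 ↦ 2·1·64·1 = 128
  Y**2*Z ↦ 1·1·16·0 = 0
  3*Y*Z**2 ↦ 3·1·4·0 = 0
  2*Z**3 ↦ 2·1·1·0 = 0
Sum: F(3, 4, 0) = (-54) + (-36) + (0) + (48) + (0) + (0) + (128) + (0) + (0) + (0) = 86.
Reducing mod 7: 86 ≡ 2 (mod 7).
Since F(a, b, c) ≡ 2 ≠ 0 (mod 7), P does NOT lie on the curve.


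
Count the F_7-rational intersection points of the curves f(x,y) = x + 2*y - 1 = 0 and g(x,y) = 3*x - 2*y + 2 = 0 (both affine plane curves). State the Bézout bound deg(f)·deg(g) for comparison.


Common zeros: {(5, 5)}; count = 1; Bézout bound = 1.

deg(f) = 1, deg(g) = 1, so Bézout bound = 1.
Scan x ∈ F_7. For each x, list the y ∈ F_7 with f(x, y) ≡ 0 and those with g(x, y) ≡ 0 (mod 7); the common zeros in that column are the intersection.
  x = 0: f ≡ 0 at y ∈ {4}; g ≡ 0 at y ∈ {1}; common: ∅.
  x = 1: f ≡ 0 at y ∈ {0}; g ≡ 0 at y ∈ {6}; common: ∅.
  x = 2: f ≡ 0 at y ∈ {3}; g ≡ 0 at y ∈ {4}; common: ∅.
  x = 3: f ≡ 0 at y ∈ {6}; g ≡ 0 at y ∈ {2}; common: ∅.
  x = 4: f ≡ 0 at y ∈ {2}; g ≡ 0 at y ∈ {0}; common: ∅.
  x = 5: f ≡ 0 at y ∈ {5}; g ≡ 0 at y ∈ {5}; common: {5}.
  x = 6: f ≡ 0 at y ∈ {1}; g ≡ 0 at y ∈ {3}; common: ∅.
Collecting: common zeros = {(5, 5)}, so the count is 1.
Comparison with the Bézout bound: 1 ≤ 1 = deg(f)·deg(g), as expected for curves with no common component (the bound is attained).


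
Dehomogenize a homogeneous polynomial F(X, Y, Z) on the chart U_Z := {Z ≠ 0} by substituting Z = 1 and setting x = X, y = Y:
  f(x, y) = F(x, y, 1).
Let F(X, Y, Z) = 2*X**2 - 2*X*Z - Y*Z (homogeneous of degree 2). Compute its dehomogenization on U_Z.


f(x, y) = 2*x**2 - 2*x - y

On U_Z we set Z = 1. Each monomial c·X^i·Y^j·Z^k in F becomes c·x^i·y^j·1^k = c·x^i·y^j.
Substituting Z = 1: F(X, Y, 1) = 2*x**2 - 2*x - y.
Note: deg(f) ≤ deg(F) = 2; strict inequality happens when F is divisible by Z (lost terms).


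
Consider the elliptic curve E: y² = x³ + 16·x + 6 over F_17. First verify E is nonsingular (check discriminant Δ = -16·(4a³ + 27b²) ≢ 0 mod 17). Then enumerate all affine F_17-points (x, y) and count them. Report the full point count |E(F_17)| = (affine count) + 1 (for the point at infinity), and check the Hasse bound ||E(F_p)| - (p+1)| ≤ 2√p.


Affine points = {(3, 8), (3, 9), (4, 7), (4, 10), (7, 6), (7, 11), (8, 0), (11, 0), (14, 4), (14, 13), (15, 0)}; affine count = 11; |E(F_17)| = 12.

Discriminant check: Δ ∝ 4a³ + 27b² = 4·16³ + 27·6² = 4·4096 + 27·36 ≡ 16 (mod 17). Nonzero ⇒ E is nonsingular.
For each x ∈ F_17, compute rhs = x³ + 16·x + 6 mod 17, then count y ∈ F_17 with y² ≡ rhs.
  x = 0: rhs = 6, matching y values: none (0 points).
  x = 1: rhs = 6, matching y values: none (0 points).
  x = 2: rhs = 12, matching y values: none (0 points).
  x = 3: rhs = 13, matching y values: 8, 9 (2 points).
  x = 4: rhs = 15, matching y values: 7, 10 (2 points).
  x = 5: rhs = 7, matching y values: none (0 points).
  x = 6: rhs = 12, matching y values: none (0 points).
  x = 7: rhs = 2, matching y values: 6, 11 (2 points).
  x = 8: rhs = 0, matching y values: 0 (1 points).
  x = 9: rhs = 12, matching y values: none (0 points).
  x = 10: rhs = 10, matching y values: none (0 points).
  x = 11: rhs = 0, matching y values: 0 (1 points).
  x = 12: rhs = 5, matching y values: none (0 points).
  x = 13: rhs = 14, matching y values: none (0 points).
  x = 14: rhs = 16, matching y values: 4, 13 (2 points).
  x = 15: rhs = 0, matching y values: 0 (1 points).
  x = 16: rhs = 6, matching y values: none (0 points).
Total affine count: 11.
Full point count |E(F_17)| = 11 + 1 = 12.
Hasse bound: |12 − (17+1)| = |-6| = 6 ≤ 2√17 ≈ 8.2462 ✓.


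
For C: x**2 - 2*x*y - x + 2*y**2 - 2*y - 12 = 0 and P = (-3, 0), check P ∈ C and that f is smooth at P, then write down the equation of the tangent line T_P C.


Tangent line at P: -7*x + 4*y - 21 = 0.

Step 1: f(-3, 0) = 0, so P lies on C.
Step 2: partial derivatives
  f_x(x, y) = 2*x - 2*y - 1, f_y(x, y) = -2*x + 4*y - 2.
  f_x(P) = -7, f_y(P) = 4 (gradient nonzero, so P is smooth).
Step 3: tangent line at P: -7·(x − -3) + 4·(y − 0) = 0.
Expanding: -7*x + 4*y - 21 = 0.


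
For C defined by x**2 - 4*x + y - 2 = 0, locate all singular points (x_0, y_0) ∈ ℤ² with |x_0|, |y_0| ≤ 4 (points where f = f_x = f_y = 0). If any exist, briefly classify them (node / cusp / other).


No singular points in the scanned grid; C is smooth there.

Compute partial derivatives:
  f_x = 2*x - 4.
  f_y = 1.
f_y = 1 is a nonzero constant, so f_y never vanishes: no point (x, y) can satisfy f = f_x = f_y = 0. In particular no (x, y) ∈ {−4, ..., 4}² is singular; the curve is smooth.


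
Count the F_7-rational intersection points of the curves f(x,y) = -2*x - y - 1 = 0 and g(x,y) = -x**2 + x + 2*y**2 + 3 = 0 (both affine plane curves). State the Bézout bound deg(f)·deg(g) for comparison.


Common zeros: {(1, 4)}; count = 1; Bézout bound = 2.

deg(f) = 1, deg(g) = 2, so Bézout bound = 2.
Scan x ∈ F_7. For each x, list the y ∈ F_7 with f(x, y) ≡ 0 and those with g(x, y) ≡ 0 (mod 7); the common zeros in that column are the intersection.
  x = 0: f ≡ 0 at y ∈ {6}; g ≡ 0 at y ∈ {3, 4}; common: ∅.
  x = 1: f ≡ 0 at y ∈ {4}; g ≡ 0 at y ∈ {3, 4}; common: {4}.
  x = 2: f ≡ 0 at y ∈ {2}; g ≡ 0 at y ∈ ∅; common: ∅.
  x = 3: f ≡ 0 at y ∈ {0}; g ≡ 0 at y ∈ ∅; common: ∅.
  x = 4: f ≡ 0 at y ∈ {5}; g ≡ 0 at y ∈ {1, 6}; common: ∅.
  x = 5: f ≡ 0 at y ∈ {3}; g ≡ 0 at y ∈ ∅; common: ∅.
  x = 6: f ≡ 0 at y ∈ {1}; g ≡ 0 at y ∈ ∅; common: ∅.
Collecting: common zeros = {(1, 4)}, so the count is 1.
Comparison with the Bézout bound: 1 ≤ 2 = deg(f)·deg(g), as expected for curves with no common component (the affine F_7-count falls short of the bound because intersections may lie at infinity, over extension fields, or carry multiplicity).


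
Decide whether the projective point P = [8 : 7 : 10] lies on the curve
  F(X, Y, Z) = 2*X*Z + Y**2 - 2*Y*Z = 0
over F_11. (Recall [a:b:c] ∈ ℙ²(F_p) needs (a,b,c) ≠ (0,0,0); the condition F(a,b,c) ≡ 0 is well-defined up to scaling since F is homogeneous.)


F(8,7,10) ≡ 3 (mod 11); P is NOT on the curve.

Evaluate F(8, 7, 10) term-by-term (mod 11).
  2*X*Z ↦ 2·8·1·10 = 160
  Y**2 ↦ 1·1·49·1 = 49
  -2*Y*Z ↦ -2·1·7·10 = -140
Sum: F(8, 7, 10) = (160) + (49) + (-140) = 69.
Reducing mod 11: 69 ≡ 3 (mod 11).
Since F(a, b, c) ≡ 3 ≠ 0 (mod 11), P does NOT lie on the curve.


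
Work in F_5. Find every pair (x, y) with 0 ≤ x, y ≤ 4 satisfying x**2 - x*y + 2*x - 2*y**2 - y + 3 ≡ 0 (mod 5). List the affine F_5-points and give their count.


Affine F_5-points: {(0, 1), (3, 4), (4, 1), (4, 4)}; count = 4.

For each of the 25 pairs (x, y) ∈ F_5², evaluate f(x, y) mod 5. Record the zeros.
  x = 0: [0↦3, 1↦0, 2↦3, 3↦2, 4↦2]  zeros at y ∈ {1}
  x = 1: [0↦1, 1↦2, 2↦4, 3↦2, 4↦1]  zeros at y ∈ ∅
  x = 2: [0↦1, 1↦1, 2↦2, 3↦4, 4↦2]  zeros at y ∈ ∅
  x = 3: [0↦3, 1↦2, 2↦2, 3↦3, 4↦0]  zeros at y ∈ {4}
  x = 4: [0↦2, 1↦0, 2↦4, 3↦4, 4↦0]  zeros at y ∈ {1, 4}
Collecting zeros: affine points = {(0, 1), (3, 4), (4, 1), (4, 4)}.
Total count |C(F_5)_aff| = 4.


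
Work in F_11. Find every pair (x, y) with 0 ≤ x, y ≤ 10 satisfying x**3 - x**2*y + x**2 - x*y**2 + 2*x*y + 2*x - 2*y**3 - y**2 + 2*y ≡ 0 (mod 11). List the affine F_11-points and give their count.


Affine F_11-points: {(0, 0), (1, 7), (2, 7), (3, 4), (3, 7), (3, 9), (4, 0), (6, 0), (6, 2), (7, 1), (7, 5), (8, 3), (8, 6), (9, 6), (10, 6), (10, 8)}; count = 16.

For each of the 121 pairs (x, y) ∈ F_11², evaluate f(x, y) mod 11. Record the zeros.
  x = 0: [0↦0, 1↦10, 2↦6, 3↦9, 4↦7, 5↦10, 6↦6, 7↦5, 8↦6, 9↦8, 10↦10]  zeros at y ∈ {0}
  x = 1: [0↦4, 1↦3, 2↦8, 3↦7, 4↦10, 5↦5, 6↦2, 7↦0, 8↦9, 9↦6, 10↦1]  zeros at y ∈ {7}
  x = 2: [0↦5, 1↦2, 2↦3, 3↦7, 4↦2, 5↦9, 6↦5, 7↦0, 8↦4, 9↦5, 10↦2]  zeros at y ∈ {7}
  x = 3: [0↦9, 1↦2, 2↦8, 3↦4, 4↦0, 5↦6, 6↦10, 7↦0, 8↦8, 9↦0, 10↦8]  zeros at y ∈ {4, 7, 9}
  x = 4: [0↦0, 1↦9, 2↦7, 3↦4, 4↦10, 5↦2, 6↦1, 7↦6, 8↦5, 9↦8, 10↦3]  zeros at y ∈ {0}
  x = 5: [0↦6, 1↦7, 2↦6, 3↦2, 4↦5, 5↦3, 6↦6, 7↦2, 8↦1, 9↦2, 10↦4]  zeros at y ∈ ∅
  x = 6: [0↦0, 1↦2, 2↦0, 3↦4, 4↦2, 5↦4, 6↦9, 7↦5, 8↦2, 9↦10, 10↦6]  zeros at y ∈ {0, 2}
  x = 7: [0↦10, 1↦0, 2↦6, 3↦5, 4↦7, 5↦0, 6↦5, 7↦10, 8↦3, 9↦5, 10↦4]  zeros at y ∈ {1, 5}
  x = 8: [0↦9, 1↦7, 2↦8, 3↦0, 4↦4, 5↦8, 6↦0, 7↦1, 8↦10, 9↦4, 10↦4]  zeros at y ∈ {3, 6}
  x = 9: [0↦3, 1↦7, 2↦1, 3↦6, 4↦10, 5↦1, 6↦0, 7↦6, 8↦7, 9↦2, 10↦1]  zeros at y ∈ {6}
  x = 10: [0↦9, 1↦6, 2↦2, 3↦7, 4↦9, 5↦7, 6↦0, 7↦9, 8↦0, 9↦5, 10↦1]  zeros at y ∈ {6, 8}
Collecting zeros: affine points = {(0, 0), (1, 7), (2, 7), (3, 4), (3, 7), (3, 9), (4, 0), (6, 0), (6, 2), (7, 1), (7, 5), (8, 3), (8, 6), (9, 6), (10, 6), (10, 8)}.
Total count |C(F_11)_aff| = 16.


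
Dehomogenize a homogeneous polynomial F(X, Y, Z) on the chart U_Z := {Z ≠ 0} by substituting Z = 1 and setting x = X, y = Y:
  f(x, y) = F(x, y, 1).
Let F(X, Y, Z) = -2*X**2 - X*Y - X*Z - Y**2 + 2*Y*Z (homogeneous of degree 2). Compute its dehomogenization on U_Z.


f(x, y) = -2*x**2 - x*y - x - y**2 + 2*y

On U_Z we set Z = 1. Each monomial c·X^i·Y^j·Z^k in F becomes c·x^i·y^j·1^k = c·x^i·y^j.
Substituting Z = 1: F(X, Y, 1) = -2*x**2 - x*y - x - y**2 + 2*y.
Note: deg(f) ≤ deg(F) = 2; strict inequality happens when F is divisible by Z (lost terms).


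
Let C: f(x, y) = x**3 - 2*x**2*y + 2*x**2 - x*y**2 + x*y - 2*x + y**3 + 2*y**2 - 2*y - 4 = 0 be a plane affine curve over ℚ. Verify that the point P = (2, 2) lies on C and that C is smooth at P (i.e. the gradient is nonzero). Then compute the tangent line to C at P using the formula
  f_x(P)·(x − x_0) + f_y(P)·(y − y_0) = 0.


Tangent line at P: 4*y - 8 = 0.

Step 1: f(2, 2) = 0, so P lies on C.
Step 2: partial derivatives
  f_x(x, y) = 3*x**2 - 4*x*y + 4*x - y**2 + y - 2, f_y(x, y) = -2*x**2 - 2*x*y + x + 3*y**2 + 4*y - 2.
  f_x(P) = 0, f_y(P) = 4 (gradient nonzero, so P is smooth).
Step 3: tangent line at P: 0·(x − 2) + 4·(y − 2) = 0.
Expanding: 4*y - 8 = 0.


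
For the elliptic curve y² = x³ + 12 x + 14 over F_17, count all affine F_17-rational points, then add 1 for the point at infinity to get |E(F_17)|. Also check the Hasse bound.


Affine points = {(3, 3), (3, 14), (6, 8), (6, 9), (7, 4), (7, 13), (9, 1), (9, 16), (11, 7), (11, 10), (12, 4), (12, 13), (13, 2), (13, 15), (14, 6), (14, 11), (15, 4), (15, 13), (16, 1), (16, 16)}; affine count = 20; |E(F_17)| = 21.

Discriminant check: Δ ∝ 4a³ + 27b² = 4·12³ + 27·14² = 4·1728 + 27·196 ≡ 15 (mod 17). Nonzero ⇒ E is nonsingular.
For each x ∈ F_17, compute rhs = x³ + 12·x + 14 mod 17, then count y ∈ F_17 with y² ≡ rhs.
  x = 0: rhs = 14, matching y values: none (0 points).
  x = 1: rhs = 10, matching y values: none (0 points).
  x = 2: rhs = 12, matching y values: none (0 points).
  x = 3: rhs = 9, matching y values: 3, 14 (2 points).
  x = 4: rhs = 7, matching y values: none (0 points).
  x = 5: rhs = 12, matching y values: none (0 points).
  x = 6: rhs = 13, matching y values: 8, 9 (2 points).
  x = 7: rhs = 16, matching y values: 4, 13 (2 points).
  x = 8: rhs = 10, matching y values: none (0 points).
  x = 9: rhs = 1, matching y values: 1, 16 (2 points).
  x = 10: rhs = 12, matching y values: none (0 points).
  x = 11: rhs = 15, matching y values: 7, 10 (2 points).
  x = 12: rhs = 16, matching y values: 4, 13 (2 points).
  x = 13: rhs = 4, matching y values: 2, 15 (2 points).
  x = 14: rhs = 2, matching y values: 6, 11 (2 points).
  x = 15: rhs = 16, matching y values: 4, 13 (2 points).
  x = 16: rhs = 1, matching y values: 1, 16 (2 points).
Total affine count: 20.
Full point count |E(F_17)| = 20 + 1 = 21.
Hasse bound: |21 − (17+1)| = |3| = 3 ≤ 2√17 ≈ 8.2462 ✓.


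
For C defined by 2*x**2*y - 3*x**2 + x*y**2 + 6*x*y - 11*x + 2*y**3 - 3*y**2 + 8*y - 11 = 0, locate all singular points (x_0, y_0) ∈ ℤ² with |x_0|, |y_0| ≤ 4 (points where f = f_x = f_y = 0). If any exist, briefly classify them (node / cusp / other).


Singular points: {(-2, 1)}; classification: node.

Compute partial derivatives:
  f_x = 4*x*y - 6*x + y**2 + 6*y - 11.
  f_y = 2*x**2 + 2*x*y + 6*x + 6*y**2 - 6*y + 8.
Scan x_0 ∈ {−4, ..., 4}. For each x_0, f_y(x_0, y) is a polynomial in y; find its integer roots y ∈ {−4, ..., 4}, then test f_x and f at those candidates.
  x = -4: f_y(-4, y) = 6*y**2 - 14*y + 16; no integer root y with |y| ≤ 4.
  x = -3: f_y(-3, y) = 6*y**2 - 12*y + 8; no integer root y with |y| ≤ 4.
  x = -2: f_y(-2, y) = 6*y**2 - 10*y + 4; vanishes at y ∈ {1}. (-2, 1): f_x = 0, f = 0 — SINGULAR.
  x = -1: f_y(-1, y) = 6*y**2 - 8*y + 4; no integer root y with |y| ≤ 4.
  x = 0: f_y(0, y) = 6*y**2 - 6*y + 8; no integer root y with |y| ≤ 4.
  x = 1: f_y(1, y) = 6*y**2 - 4*y + 16; no integer root y with |y| ≤ 4.
  x = 2: f_y(2, y) = 6*y**2 - 2*y + 28; no integer root y with |y| ≤ 4.
  x = 3: f_y(3, y) = 6*y**2 + 44; no integer root y with |y| ≤ 4.
  x = 4: f_y(4, y) = 6*y**2 + 2*y + 64; no integer root y with |y| ≤ 4.
Only singular point on the grid: (-2, 1).
Classify: substitute x = -2 + u, y = 1 + v and expand: f = 2*u**2*v - u**2 + u*v**2 + 2*v**3 + v**2.
No constant or linear terms (consistent with a singular point). Quadratic part: -u**2 + v**2. Cubic part: 2*u**2*v + u*v**2 + 2*v**3.
The quadratic part v**2 - u**2 = (v − u)(v + u) splits into two distinct linear factors, so there are two distinct tangent lines y − 1 = ±(x − -2) — this is a node (ordinary double point).
Classification: node.


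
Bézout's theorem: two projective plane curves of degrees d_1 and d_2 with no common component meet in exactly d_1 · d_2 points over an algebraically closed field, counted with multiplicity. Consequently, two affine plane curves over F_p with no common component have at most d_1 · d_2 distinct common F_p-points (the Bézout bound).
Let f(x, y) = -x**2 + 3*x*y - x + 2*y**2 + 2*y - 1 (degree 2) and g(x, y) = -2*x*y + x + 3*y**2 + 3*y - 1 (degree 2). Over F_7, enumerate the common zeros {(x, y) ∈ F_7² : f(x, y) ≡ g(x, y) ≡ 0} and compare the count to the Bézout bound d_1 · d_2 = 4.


Common zeros: ∅; count = 0; Bézout bound = 4.

deg(f) = 2, deg(g) = 2, so Bézout bound = 4.
Scan x ∈ F_7. For each x, list the y ∈ F_7 with f(x, y) ≡ 0 and those with g(x, y) ≡ 0 (mod 7); the common zeros in that column are the intersection.
  x = 0: f ≡ 0 at y ∈ ∅; g ≡ 0 at y ∈ {3}; common: ∅.
  x = 1: f ≡ 0 at y ∈ {4}; g ≡ 0 at y ∈ {0, 2}; common: ∅.
  x = 2: f ≡ 0 at y ∈ {0, 3}; g ≡ 0 at y ∈ ∅; common: ∅.
  x = 3: f ≡ 0 at y ∈ {1, 4}; g ≡ 0 at y ∈ ∅; common: ∅.
  x = 4: f ≡ 0 at y ∈ {0}; g ≡ 0 at y ∈ ∅; common: ∅.
  x = 5: f ≡ 0 at y ∈ ∅; g ≡ 0 at y ∈ {1, 6}; common: ∅.
  x = 6: f ≡ 0 at y ∈ {1, 3}; g ≡ 0 at y ∈ {5}; common: ∅.
Collecting: common zeros = ∅, so the count is 0.
Comparison with the Bézout bound: 0 ≤ 4 = deg(f)·deg(g), as expected for curves with no common component (the affine F_7-count falls short of the bound because intersections may lie at infinity, over extension fields, or carry multiplicity).


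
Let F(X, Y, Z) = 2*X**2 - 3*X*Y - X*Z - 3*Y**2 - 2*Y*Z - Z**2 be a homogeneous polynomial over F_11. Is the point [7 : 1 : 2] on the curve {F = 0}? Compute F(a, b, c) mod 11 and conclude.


F(7,1,2) ≡ 8 (mod 11); P is NOT on the curve.

Evaluate F(7, 1, 2) term-by-term (mod 11).
  2*X**2 ↦ 2·49·1·1 = 98
  -3*X*Y ↦ -3·7·1·1 = -21
  -X*Z ↦ -1·7·1·2 = -14
  -3*Y**2 ↦ -3·1·1·1 = -3
  -2*Y*Z ↦ -2·1·1·2 = -4
  -Z**2 ↦ -1·1·1·4 = -4
Sum: F(7, 1, 2) = (98) + (-21) + (-14) + (-3) + (-4) + (-4) = 52.
Reducing mod 11: 52 ≡ 8 (mod 11).
Since F(a, b, c) ≡ 8 ≠ 0 (mod 11), P does NOT lie on the curve.


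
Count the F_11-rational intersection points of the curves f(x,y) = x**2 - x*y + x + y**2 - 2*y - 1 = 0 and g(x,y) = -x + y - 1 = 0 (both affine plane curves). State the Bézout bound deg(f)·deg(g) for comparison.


Common zeros: ∅; count = 0; Bézout bound = 2.

deg(f) = 2, deg(g) = 1, so Bézout bound = 2.
Scan x ∈ F_11. For each x, list the y ∈ F_11 with f(x, y) ≡ 0 and those with g(x, y) ≡ 0 (mod 11); the common zeros in that column are the intersection.
  x = 0: f ≡ 0 at y ∈ ∅; g ≡ 0 at y ∈ {1}; common: ∅.
  x = 1: f ≡ 0 at y ∈ {5, 9}; g ≡ 0 at y ∈ {2}; common: ∅.
  x = 2: f ≡ 0 at y ∈ ∅; g ≡ 0 at y ∈ {3}; common: ∅.
  x = 3: f ≡ 0 at y ∈ {0, 5}; g ≡ 0 at y ∈ {4}; common: ∅.
  x = 4: f ≡ 0 at y ∈ {2, 4}; g ≡ 0 at y ∈ {5}; common: ∅.
  x = 5: f ≡ 0 at y ∈ ∅; g ≡ 0 at y ∈ {6}; common: ∅.
  x = 6: f ≡ 0 at y ∈ ∅; g ≡ 0 at y ∈ {7}; common: ∅.
  x = 7: f ≡ 0 at y ∈ {0, 9}; g ≡ 0 at y ∈ {8}; common: ∅.
  x = 8: f ≡ 0 at y ∈ {2, 8}; g ≡ 0 at y ∈ {9}; common: ∅.
  x = 9: f ≡ 0 at y ∈ ∅; g ≡ 0 at y ∈ {10}; common: ∅.
  x = 10: f ≡ 0 at y ∈ {4, 8}; g ≡ 0 at y ∈ {0}; common: ∅.
Collecting: common zeros = ∅, so the count is 0.
Comparison with the Bézout bound: 0 ≤ 2 = deg(f)·deg(g), as expected for curves with no common component (the affine F_11-count falls short of the bound because intersections may lie at infinity, over extension fields, or carry multiplicity).


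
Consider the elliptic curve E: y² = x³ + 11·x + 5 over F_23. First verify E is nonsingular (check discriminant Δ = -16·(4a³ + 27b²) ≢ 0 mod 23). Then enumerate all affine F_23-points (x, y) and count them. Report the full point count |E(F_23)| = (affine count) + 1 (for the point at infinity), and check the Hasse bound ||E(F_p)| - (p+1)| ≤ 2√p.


Affine points = {(2, 9), (2, 14), (5, 1), (5, 22), (11, 10), (11, 13), (12, 5), (12, 18), (15, 7), (15, 16), (18, 3), (18, 20), (19, 9), (19, 14), (22, 4), (22, 19)}; affine count = 16; |E(F_23)| = 17.

Discriminant check: Δ ∝ 4a³ + 27b² = 4·11³ + 27·5² = 4·1331 + 27·25 ≡ 19 (mod 23). Nonzero ⇒ E is nonsingular.
For each x ∈ F_23, compute rhs = x³ + 11·x + 5 mod 23, then count y ∈ F_23 with y² ≡ rhs.
  x = 0: rhs = 5, matching y values: none (0 points).
  x = 1: rhs = 17, matching y values: none (0 points).
  x = 2: rhs = 12, matching y values: 9, 14 (2 points).
  x = 3: rhs = 19, matching y values: none (0 points).
  x = 4: rhs = 21, matching y values: none (0 points).
  x = 5: rhs = 1, matching y values: 1, 22 (2 points).
  x = 6: rhs = 11, matching y values: none (0 points).
  x = 7: rhs = 11, matching y values: none (0 points).
  x = 8: rhs = 7, matching y values: none (0 points).
  x = 9: rhs = 5, matching y values: none (0 points).
  x = 10: rhs = 11, matching y values: none (0 points).
  x = 11: rhs = 8, matching y values: 10, 13 (2 points).
  x = 12: rhs = 2, matching y values: 5, 18 (2 points).
  x = 13: rhs = 22, matching y values: none (0 points).
  x = 14: rhs = 5, matching y values: none (0 points).
  x = 15: rhs = 3, matching y values: 7, 16 (2 points).
  x = 16: rhs = 22, matching y values: none (0 points).
  x = 17: rhs = 22, matching y values: none (0 points).
  x = 18: rhs = 9, matching y values: 3, 20 (2 points).
  x = 19: rhs = 12, matching y values: 9, 14 (2 points).
  x = 20: rhs = 14, matching y values: none (0 points).
  x = 21: rhs = 21, matching y values: none (0 points).
  x = 22: rhs = 16, matching y values: 4, 19 (2 points).
Total affine count: 16.
Full point count |E(F_23)| = 16 + 1 = 17.
Hasse bound: |17 − (23+1)| = |-7| = 7 ≤ 2√23 ≈ 9.5917 ✓.


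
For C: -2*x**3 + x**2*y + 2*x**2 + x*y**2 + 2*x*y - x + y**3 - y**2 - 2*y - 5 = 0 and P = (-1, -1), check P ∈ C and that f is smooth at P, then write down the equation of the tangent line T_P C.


Tangent line at P: -10*x + 4*y - 6 = 0.

Step 1: f(-1, -1) = 0, so P lies on C.
Step 2: partial derivatives
  f_x(x, y) = -6*x**2 + 2*x*y + 4*x + y**2 + 2*y - 1, f_y(x, y) = x**2 + 2*x*y + 2*x + 3*y**2 - 2*y - 2.
  f_x(P) = -10, f_y(P) = 4 (gradient nonzero, so P is smooth).
Step 3: tangent line at P: -10·(x − -1) + 4·(y − -1) = 0.
Expanding: -10*x + 4*y - 6 = 0.


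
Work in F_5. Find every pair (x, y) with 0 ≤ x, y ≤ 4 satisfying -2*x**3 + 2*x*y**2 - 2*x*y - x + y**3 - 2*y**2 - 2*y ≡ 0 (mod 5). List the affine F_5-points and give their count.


Affine F_5-points: {(0, 0), (1, 4), (3, 1), (4, 1), (4, 2)}; count = 5.

For each of the 25 pairs (x, y) ∈ F_5², evaluate f(x, y) mod 5. Record the zeros.
  x = 0: [0↦0, 1↦2, 2↦1, 3↦3, 4↦4]  zeros at y ∈ {0}
  x = 1: [0↦2, 1↦4, 2↦2, 3↦2, 4↦0]  zeros at y ∈ {4}
  x = 2: [0↦2, 1↦4, 2↦1, 3↦4, 4↦4]  zeros at y ∈ ∅
  x = 3: [0↦3, 1↦0, 2↦1, 3↦2, 4↦4]  zeros at y ∈ {1}
  x = 4: [0↦3, 1↦0, 2↦0, 3↦4, 4↦3]  zeros at y ∈ {1, 2}
Collecting zeros: affine points = {(0, 0), (1, 4), (3, 1), (4, 1), (4, 2)}.
Total count |C(F_5)_aff| = 5.


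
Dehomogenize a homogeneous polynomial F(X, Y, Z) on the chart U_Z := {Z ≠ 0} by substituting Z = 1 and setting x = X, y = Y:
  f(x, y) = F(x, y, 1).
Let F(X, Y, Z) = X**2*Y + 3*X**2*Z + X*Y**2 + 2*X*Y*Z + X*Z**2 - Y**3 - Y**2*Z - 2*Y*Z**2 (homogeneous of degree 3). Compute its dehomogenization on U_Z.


f(x, y) = x**2*y + 3*x**2 + x*y**2 + 2*x*y + x - y**3 - y**2 - 2*y

On U_Z we set Z = 1. Each monomial c·X^i·Y^j·Z^k in F becomes c·x^i·y^j·1^k = c·x^i·y^j.
Substituting Z = 1: F(X, Y, 1) = x**2*y + 3*x**2 + x*y**2 + 2*x*y + x - y**3 - y**2 - 2*y.
Note: deg(f) ≤ deg(F) = 3; strict inequality happens when F is divisible by Z (lost terms).


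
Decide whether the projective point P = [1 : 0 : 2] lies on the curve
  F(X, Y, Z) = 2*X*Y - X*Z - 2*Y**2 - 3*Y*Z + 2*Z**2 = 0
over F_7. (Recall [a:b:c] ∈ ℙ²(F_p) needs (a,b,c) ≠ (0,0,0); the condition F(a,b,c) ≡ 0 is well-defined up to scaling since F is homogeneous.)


F(1,0,2) ≡ 6 (mod 7); P is NOT on the curve.

Evaluate F(1, 0, 2) term-by-term (mod 7).
  2*X*Y ↦ 2·1·0·1 = 0
  -X*Z ↦ -1·1·1·2 = -2
  -2*Y**2 ↦ -2·1·0·1 = 0
  -3*Y*Z ↦ -3·1·0·2 = 0
  2*Z**2 ↦ 2·1·1·4 = 8
Sum: F(1, 0, 2) = (0) + (-2) + (0) + (0) + (8) = 6.
Reducing mod 7: 6 ≡ 6 (mod 7).
Since F(a, b, c) ≡ 6 ≠ 0 (mod 7), P does NOT lie on the curve.


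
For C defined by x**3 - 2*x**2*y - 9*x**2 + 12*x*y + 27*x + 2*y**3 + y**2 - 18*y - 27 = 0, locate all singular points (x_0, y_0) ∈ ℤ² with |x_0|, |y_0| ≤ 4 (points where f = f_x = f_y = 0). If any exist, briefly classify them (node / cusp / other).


Singular points: {(3, 0)}; classification: cusp.

Compute partial derivatives:
  f_x = 3*x**2 - 4*x*y - 18*x + 12*y + 27.
  f_y = -2*x**2 + 12*x + 6*y**2 + 2*y - 18.
Scan x_0 ∈ {−4, ..., 4}. For each x_0, f_y(x_0, y) is a polynomial in y; find its integer roots y ∈ {−4, ..., 4}, then test f_x and f at those candidates.
  x = -4: f_y(-4, y) = 6*y**2 + 2*y - 98; no integer root y with |y| ≤ 4.
  x = -3: f_y(-3, y) = 6*y**2 + 2*y - 72; no integer root y with |y| ≤ 4.
  x = -2: f_y(-2, y) = 6*y**2 + 2*y - 50; no integer root y with |y| ≤ 4.
  x = -1: f_y(-1, y) = 6*y**2 + 2*y - 32; no integer root y with |y| ≤ 4.
  x = 0: f_y(0, y) = 6*y**2 + 2*y - 18; no integer root y with |y| ≤ 4.
  x = 1: f_y(1, y) = 6*y**2 + 2*y - 8; vanishes at y ∈ {1}. (1, 1): f_x = 20 ≠ 0.
  x = 2: f_y(2, y) = 6*y**2 + 2*y - 2; no integer root y with |y| ≤ 4.
  x = 3: f_y(3, y) = 6*y**2 + 2*y; vanishes at y ∈ {0}. (3, 0): f_x = 0, f = 0 — SINGULAR.
  x = 4: f_y(4, y) = 6*y**2 + 2*y - 2; no integer root y with |y| ≤ 4.
Only singular point on the grid: (3, 0).
Classify: substitute x = 3 + u, y = 0 + v and expand: f = u**3 - 2*u**2*v + 2*v**3 + v**2.
No constant or linear terms (consistent with a singular point). Quadratic part: v**2. Cubic part: u**3 - 2*u**2*v + 2*v**3.
The quadratic part v**2 is a perfect square, so there is a single (double) tangent line v = 0, i.e. y = 0. Restricting the cubic part to that line (v = 0) leaves u**3 ≠ 0, so f is not divisible by v and the branch is v² ≈ -u**3 to lowest order — this is a cusp.
Classification: cusp.
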